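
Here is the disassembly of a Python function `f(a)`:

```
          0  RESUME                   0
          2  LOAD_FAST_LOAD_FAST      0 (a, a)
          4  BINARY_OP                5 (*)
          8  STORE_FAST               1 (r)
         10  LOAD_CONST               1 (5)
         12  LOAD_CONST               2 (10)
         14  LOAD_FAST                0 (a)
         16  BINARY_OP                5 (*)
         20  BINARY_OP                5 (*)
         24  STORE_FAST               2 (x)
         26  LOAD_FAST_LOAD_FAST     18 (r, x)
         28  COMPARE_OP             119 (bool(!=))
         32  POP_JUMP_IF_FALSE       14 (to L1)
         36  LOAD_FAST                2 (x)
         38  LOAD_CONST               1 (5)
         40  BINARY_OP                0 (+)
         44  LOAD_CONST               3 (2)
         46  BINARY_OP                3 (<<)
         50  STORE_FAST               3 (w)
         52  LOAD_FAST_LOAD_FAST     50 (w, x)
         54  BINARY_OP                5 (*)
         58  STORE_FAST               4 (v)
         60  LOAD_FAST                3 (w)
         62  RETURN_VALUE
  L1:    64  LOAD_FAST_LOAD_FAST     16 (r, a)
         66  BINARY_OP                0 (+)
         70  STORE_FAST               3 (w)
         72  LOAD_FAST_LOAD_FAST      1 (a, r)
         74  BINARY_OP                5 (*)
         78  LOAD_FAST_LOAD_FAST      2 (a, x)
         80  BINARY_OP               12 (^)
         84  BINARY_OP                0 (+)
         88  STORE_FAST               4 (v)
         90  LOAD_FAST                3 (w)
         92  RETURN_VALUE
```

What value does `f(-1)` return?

-180

LOAD_FAST_LOAD_FAST a,a → push -1,-1. Stack: [-1, -1]
BINARY_OP * → -1 * -1 = 1. Stack: [1]
STORE_FAST r → r=1. Stack: []
LOAD_CONST → push 5. Stack: [5]
LOAD_CONST → push 10. Stack: [5, 10]
LOAD_FAST a → push -1. Stack: [5, 10, -1]
BINARY_OP * → 10 * -1 = -10. Stack: [5, -10]
BINARY_OP * → 5 * -10 = -50. Stack: [-50]
STORE_FAST x → x=-50. Stack: []
LOAD_FAST_LOAD_FAST r,x → push 1,-50. Stack: [1, -50]
COMPARE_OP bool(!=) → 1 vs -50 = True. Stack: [True]
POP_JUMP_IF_FALSE → pop True; no jump. Stack: []
LOAD_FAST x → push -50. Stack: [-50]
LOAD_CONST → push 5. Stack: [-50, 5]
BINARY_OP + → -50 + 5 = -45. Stack: [-45]
LOAD_CONST → push 2. Stack: [-45, 2]
BINARY_OP << → -45 << 2 = -180. Stack: [-180]
STORE_FAST w → w=-180. Stack: []
LOAD_FAST_LOAD_FAST w,x → push -180,-50. Stack: [-180, -50]
BINARY_OP * → -180 * -50 = 9000. Stack: [9000]
STORE_FAST v → v=9000. Stack: []
LOAD_FAST w → push -180. Stack: [-180]
RETURN_VALUE → return -180.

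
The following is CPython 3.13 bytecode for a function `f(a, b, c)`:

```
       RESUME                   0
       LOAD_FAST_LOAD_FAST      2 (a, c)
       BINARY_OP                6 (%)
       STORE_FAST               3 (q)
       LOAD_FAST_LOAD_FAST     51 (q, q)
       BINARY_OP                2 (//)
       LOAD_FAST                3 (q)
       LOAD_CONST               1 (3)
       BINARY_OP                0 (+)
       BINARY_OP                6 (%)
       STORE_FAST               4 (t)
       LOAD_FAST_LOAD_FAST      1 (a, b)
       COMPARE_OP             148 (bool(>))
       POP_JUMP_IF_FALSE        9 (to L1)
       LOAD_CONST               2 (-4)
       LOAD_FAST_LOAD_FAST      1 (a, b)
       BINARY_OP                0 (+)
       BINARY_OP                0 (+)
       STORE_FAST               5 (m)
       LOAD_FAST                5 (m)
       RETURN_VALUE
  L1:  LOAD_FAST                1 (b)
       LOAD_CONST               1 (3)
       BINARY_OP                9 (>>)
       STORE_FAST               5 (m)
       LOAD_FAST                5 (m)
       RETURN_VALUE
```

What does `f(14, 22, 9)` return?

2

LOAD_FAST_LOAD_FAST a,c → push 14,9. Stack: [14, 9]
BINARY_OP % → 14 % 9 = 5. Stack: [5]
STORE_FAST q → q=5. Stack: []
LOAD_FAST_LOAD_FAST q,q → push 5,5. Stack: [5, 5]
BINARY_OP // → 5 // 5 = 1. Stack: [1]
LOAD_FAST q → push 5. Stack: [1, 5]
LOAD_CONST → push 3. Stack: [1, 5, 3]
BINARY_OP + → 5 + 3 = 8. Stack: [1, 8]
BINARY_OP % → 1 % 8 = 1. Stack: [1]
STORE_FAST t → t=1. Stack: []
LOAD_FAST_LOAD_FAST a,b → push 14,22. Stack: [14, 22]
COMPARE_OP bool(>) → 14 vs 22 = False. Stack: [False]
POP_JUMP_IF_FALSE → pop False; jump. Stack: []
LOAD_FAST b → push 22. Stack: [22]
LOAD_CONST → push 3. Stack: [22, 3]
BINARY_OP >> → 22 >> 3 = 2. Stack: [2]
STORE_FAST m → m=2. Stack: []
LOAD_FAST m → push 2. Stack: [2]
RETURN_VALUE → return 2.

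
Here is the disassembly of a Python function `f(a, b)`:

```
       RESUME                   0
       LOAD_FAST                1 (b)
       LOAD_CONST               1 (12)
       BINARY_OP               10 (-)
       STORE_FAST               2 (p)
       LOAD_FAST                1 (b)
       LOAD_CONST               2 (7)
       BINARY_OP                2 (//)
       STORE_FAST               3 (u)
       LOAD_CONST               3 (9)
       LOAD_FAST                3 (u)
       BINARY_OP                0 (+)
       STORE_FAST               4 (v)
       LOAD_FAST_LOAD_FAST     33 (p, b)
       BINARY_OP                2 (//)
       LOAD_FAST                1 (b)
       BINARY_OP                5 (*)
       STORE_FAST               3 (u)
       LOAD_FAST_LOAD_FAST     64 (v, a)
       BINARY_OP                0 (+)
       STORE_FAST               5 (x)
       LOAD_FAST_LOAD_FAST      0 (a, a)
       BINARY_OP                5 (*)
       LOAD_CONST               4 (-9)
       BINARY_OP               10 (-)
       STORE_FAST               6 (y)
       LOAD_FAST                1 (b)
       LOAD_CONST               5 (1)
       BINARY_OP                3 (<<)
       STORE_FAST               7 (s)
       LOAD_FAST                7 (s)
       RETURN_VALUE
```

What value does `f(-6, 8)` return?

16

LOAD_FAST b → push 8. Stack: [8]
LOAD_CONST → push 12. Stack: [8, 12]
BINARY_OP - → 8 - 12 = -4. Stack: [-4]
STORE_FAST p → p=-4. Stack: []
LOAD_FAST b → push 8. Stack: [8]
LOAD_CONST → push 7. Stack: [8, 7]
BINARY_OP // → 8 // 7 = 1. Stack: [1]
STORE_FAST u → u=1. Stack: []
LOAD_CONST → push 9. Stack: [9]
LOAD_FAST u → push 1. Stack: [9, 1]
BINARY_OP + → 9 + 1 = 10. Stack: [10]
STORE_FAST v → v=10. Stack: []
LOAD_FAST_LOAD_FAST p,b → push -4,8. Stack: [-4, 8]
BINARY_OP // → -4 // 8 = -1. Stack: [-1]
LOAD_FAST b → push 8. Stack: [-1, 8]
BINARY_OP * → -1 * 8 = -8. Stack: [-8]
STORE_FAST u → u=-8. Stack: []
LOAD_FAST_LOAD_FAST v,a → push 10,-6. Stack: [10, -6]
BINARY_OP + → 10 + -6 = 4. Stack: [4]
STORE_FAST x → x=4. Stack: []
LOAD_FAST_LOAD_FAST a,a → push -6,-6. Stack: [-6, -6]
BINARY_OP * → -6 * -6 = 36. Stack: [36]
LOAD_CONST → push -9. Stack: [36, -9]
BINARY_OP - → 36 - -9 = 45. Stack: [45]
STORE_FAST y → y=45. Stack: []
LOAD_FAST b → push 8. Stack: [8]
LOAD_CONST → push 1. Stack: [8, 1]
BINARY_OP << → 8 << 1 = 16. Stack: [16]
STORE_FAST s → s=16. Stack: []
LOAD_FAST s → push 16. Stack: [16]
RETURN_VALUE → return 16.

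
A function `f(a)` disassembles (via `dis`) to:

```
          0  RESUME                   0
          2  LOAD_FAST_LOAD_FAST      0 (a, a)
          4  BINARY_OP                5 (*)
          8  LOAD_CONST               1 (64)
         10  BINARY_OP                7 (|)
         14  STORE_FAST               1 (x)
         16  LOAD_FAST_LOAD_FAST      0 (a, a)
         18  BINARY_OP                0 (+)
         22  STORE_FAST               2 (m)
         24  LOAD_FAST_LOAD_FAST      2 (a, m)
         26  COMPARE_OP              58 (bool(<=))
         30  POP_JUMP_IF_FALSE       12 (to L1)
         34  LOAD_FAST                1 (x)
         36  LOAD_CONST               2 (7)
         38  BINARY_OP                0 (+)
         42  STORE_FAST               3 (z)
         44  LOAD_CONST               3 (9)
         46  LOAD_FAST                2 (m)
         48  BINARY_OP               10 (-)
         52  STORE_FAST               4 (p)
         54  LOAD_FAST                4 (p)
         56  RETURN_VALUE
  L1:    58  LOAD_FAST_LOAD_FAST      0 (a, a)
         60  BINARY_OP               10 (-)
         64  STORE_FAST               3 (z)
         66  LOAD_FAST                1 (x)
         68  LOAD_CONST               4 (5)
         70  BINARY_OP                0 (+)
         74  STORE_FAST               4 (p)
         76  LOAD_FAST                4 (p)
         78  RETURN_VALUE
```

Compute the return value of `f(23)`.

-37

LOAD_FAST_LOAD_FAST a,a → push 23,23. Stack: [23, 23]
BINARY_OP * → 23 * 23 = 529. Stack: [529]
LOAD_CONST → push 64. Stack: [529, 64]
BINARY_OP | → 529 | 64 = 593. Stack: [593]
STORE_FAST x → x=593. Stack: []
LOAD_FAST_LOAD_FAST a,a → push 23,23. Stack: [23, 23]
BINARY_OP + → 23 + 23 = 46. Stack: [46]
STORE_FAST m → m=46. Stack: []
LOAD_FAST_LOAD_FAST a,m → push 23,46. Stack: [23, 46]
COMPARE_OP bool(<=) → 23 vs 46 = True. Stack: [True]
POP_JUMP_IF_FALSE → pop True; no jump. Stack: []
LOAD_FAST x → push 593. Stack: [593]
LOAD_CONST → push 7. Stack: [593, 7]
BINARY_OP + → 593 + 7 = 600. Stack: [600]
STORE_FAST z → z=600. Stack: []
LOAD_CONST → push 9. Stack: [9]
LOAD_FAST m → push 46. Stack: [9, 46]
BINARY_OP - → 9 - 46 = -37. Stack: [-37]
STORE_FAST p → p=-37. Stack: []
LOAD_FAST p → push -37. Stack: [-37]
RETURN_VALUE → return -37.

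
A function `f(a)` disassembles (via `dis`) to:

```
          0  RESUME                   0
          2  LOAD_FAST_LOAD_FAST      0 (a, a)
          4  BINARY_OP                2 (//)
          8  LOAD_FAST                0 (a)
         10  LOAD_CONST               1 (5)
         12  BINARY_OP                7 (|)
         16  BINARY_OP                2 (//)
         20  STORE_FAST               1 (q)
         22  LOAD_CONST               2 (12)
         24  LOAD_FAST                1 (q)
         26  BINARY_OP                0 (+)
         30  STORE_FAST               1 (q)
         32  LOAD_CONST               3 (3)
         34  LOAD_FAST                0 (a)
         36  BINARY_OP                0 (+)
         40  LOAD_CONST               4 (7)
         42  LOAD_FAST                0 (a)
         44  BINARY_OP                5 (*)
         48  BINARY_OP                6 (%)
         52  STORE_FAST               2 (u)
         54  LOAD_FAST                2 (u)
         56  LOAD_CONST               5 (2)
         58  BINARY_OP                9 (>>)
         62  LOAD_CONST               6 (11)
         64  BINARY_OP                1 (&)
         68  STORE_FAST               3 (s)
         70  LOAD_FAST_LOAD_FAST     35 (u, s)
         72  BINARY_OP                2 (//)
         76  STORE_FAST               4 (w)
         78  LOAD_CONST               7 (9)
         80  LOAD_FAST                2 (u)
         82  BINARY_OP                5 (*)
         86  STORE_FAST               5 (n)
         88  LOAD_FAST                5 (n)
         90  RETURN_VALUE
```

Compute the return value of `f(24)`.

LOAD_FAST_LOAD_FAST a,a → push 24,24. Stack: [24, 24]
BINARY_OP // → 24 // 24 = 1. Stack: [1]
LOAD_FAST a → push 24. Stack: [1, 24]
LOAD_CONST → push 5. Stack: [1, 24, 5]
BINARY_OP | → 24 | 5 = 29. Stack: [1, 29]
BINARY_OP // → 1 // 29 = 0. Stack: [0]
STORE_FAST q → q=0. Stack: []
LOAD_CONST → push 12. Stack: [12]
LOAD_FAST q → push 0. Stack: [12, 0]
BINARY_OP + → 12 + 0 = 12. Stack: [12]
STORE_FAST q → q=12. Stack: []
LOAD_CONST → push 3. Stack: [3]
LOAD_FAST a → push 24. Stack: [3, 24]
BINARY_OP + → 3 + 24 = 27. Stack: [27]
LOAD_CONST → push 7. Stack: [27, 7]
LOAD_FAST a → push 24. Stack: [27, 7, 24]
BINARY_OP * → 7 * 24 = 168. Stack: [27, 168]
BINARY_OP % → 27 % 168 = 27. Stack: [27]
STORE_FAST u → u=27. Stack: []
LOAD_FAST u → push 27. Stack: [27]
LOAD_CONST → push 2. Stack: [27, 2]
BINARY_OP >> → 27 >> 2 = 6. Stack: [6]
LOAD_CONST → push 11. Stack: [6, 11]
BINARY_OP & → 6 & 11 = 2. Stack: [2]
STORE_FAST s → s=2. Stack: []
LOAD_FAST_LOAD_FAST u,s → push 27,2. Stack: [27, 2]
BINARY_OP // → 27 // 2 = 13. Stack: [13]
STORE_FAST w → w=13. Stack: []
LOAD_CONST → push 9. Stack: [9]
LOAD_FAST u → push 27. Stack: [9, 27]
BINARY_OP * → 9 * 27 = 243. Stack: [243]
STORE_FAST n → n=243. Stack: []
LOAD_FAST n → push 243. Stack: [243]
RETURN_VALUE → return 243.

243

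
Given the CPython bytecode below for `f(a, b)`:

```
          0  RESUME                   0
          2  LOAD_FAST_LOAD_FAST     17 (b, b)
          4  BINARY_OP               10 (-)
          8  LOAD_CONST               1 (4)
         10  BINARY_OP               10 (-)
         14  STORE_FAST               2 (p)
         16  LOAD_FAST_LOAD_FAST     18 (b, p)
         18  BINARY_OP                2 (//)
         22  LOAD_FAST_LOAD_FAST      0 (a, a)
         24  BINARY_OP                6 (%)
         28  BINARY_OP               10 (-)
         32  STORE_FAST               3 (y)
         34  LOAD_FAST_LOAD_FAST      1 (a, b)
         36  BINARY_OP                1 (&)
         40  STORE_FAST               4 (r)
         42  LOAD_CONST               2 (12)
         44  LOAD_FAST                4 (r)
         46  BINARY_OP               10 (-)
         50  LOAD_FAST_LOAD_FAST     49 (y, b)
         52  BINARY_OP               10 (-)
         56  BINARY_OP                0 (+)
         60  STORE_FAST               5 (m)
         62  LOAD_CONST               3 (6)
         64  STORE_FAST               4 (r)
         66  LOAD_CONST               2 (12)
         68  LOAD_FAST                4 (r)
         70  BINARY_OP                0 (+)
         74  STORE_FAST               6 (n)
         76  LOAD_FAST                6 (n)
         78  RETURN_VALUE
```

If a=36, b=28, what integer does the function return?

18

LOAD_FAST_LOAD_FAST b,b → push 28,28. Stack: [28, 28]
BINARY_OP - → 28 - 28 = 0. Stack: [0]
LOAD_CONST → push 4. Stack: [0, 4]
BINARY_OP - → 0 - 4 = -4. Stack: [-4]
STORE_FAST p → p=-4. Stack: []
LOAD_FAST_LOAD_FAST b,p → push 28,-4. Stack: [28, -4]
BINARY_OP // → 28 // -4 = -7. Stack: [-7]
LOAD_FAST_LOAD_FAST a,a → push 36,36. Stack: [-7, 36, 36]
BINARY_OP % → 36 % 36 = 0. Stack: [-7, 0]
BINARY_OP - → -7 - 0 = -7. Stack: [-7]
STORE_FAST y → y=-7. Stack: []
LOAD_FAST_LOAD_FAST a,b → push 36,28. Stack: [36, 28]
BINARY_OP & → 36 & 28 = 4. Stack: [4]
STORE_FAST r → r=4. Stack: []
LOAD_CONST → push 12. Stack: [12]
LOAD_FAST r → push 4. Stack: [12, 4]
BINARY_OP - → 12 - 4 = 8. Stack: [8]
LOAD_FAST_LOAD_FAST y,b → push -7,28. Stack: [8, -7, 28]
BINARY_OP - → -7 - 28 = -35. Stack: [8, -35]
BINARY_OP + → 8 + -35 = -27. Stack: [-27]
STORE_FAST m → m=-27. Stack: []
LOAD_CONST → push 6. Stack: [6]
STORE_FAST r → r=6. Stack: []
LOAD_CONST → push 12. Stack: [12]
LOAD_FAST r → push 6. Stack: [12, 6]
BINARY_OP + → 12 + 6 = 18. Stack: [18]
STORE_FAST n → n=18. Stack: []
LOAD_FAST n → push 18. Stack: [18]
RETURN_VALUE → return 18.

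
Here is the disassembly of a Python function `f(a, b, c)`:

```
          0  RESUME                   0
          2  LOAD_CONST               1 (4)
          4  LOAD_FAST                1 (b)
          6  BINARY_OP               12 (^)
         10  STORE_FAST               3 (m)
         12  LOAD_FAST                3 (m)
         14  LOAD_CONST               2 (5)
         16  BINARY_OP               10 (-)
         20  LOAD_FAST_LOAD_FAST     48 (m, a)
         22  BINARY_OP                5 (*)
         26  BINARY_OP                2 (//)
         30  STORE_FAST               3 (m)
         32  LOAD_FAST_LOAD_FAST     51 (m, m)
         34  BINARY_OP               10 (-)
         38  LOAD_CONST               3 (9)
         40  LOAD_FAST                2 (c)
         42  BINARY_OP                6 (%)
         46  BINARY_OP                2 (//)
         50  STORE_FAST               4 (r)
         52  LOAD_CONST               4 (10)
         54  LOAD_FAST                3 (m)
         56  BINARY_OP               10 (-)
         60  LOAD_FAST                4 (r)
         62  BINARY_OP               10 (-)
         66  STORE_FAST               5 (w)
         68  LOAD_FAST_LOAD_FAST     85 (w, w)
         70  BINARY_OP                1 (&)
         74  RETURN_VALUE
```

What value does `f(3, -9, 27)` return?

LOAD_CONST → push 4. Stack: [4]
LOAD_FAST b → push -9. Stack: [4, -9]
BINARY_OP ^ → 4 ^ -9 = -13. Stack: [-13]
STORE_FAST m → m=-13. Stack: []
LOAD_FAST m → push -13. Stack: [-13]
LOAD_CONST → push 5. Stack: [-13, 5]
BINARY_OP - → -13 - 5 = -18. Stack: [-18]
LOAD_FAST_LOAD_FAST m,a → push -13,3. Stack: [-18, -13, 3]
BINARY_OP * → -13 * 3 = -39. Stack: [-18, -39]
BINARY_OP // → -18 // -39 = 0. Stack: [0]
STORE_FAST m → m=0. Stack: []
LOAD_FAST_LOAD_FAST m,m → push 0,0. Stack: [0, 0]
BINARY_OP - → 0 - 0 = 0. Stack: [0]
LOAD_CONST → push 9. Stack: [0, 9]
LOAD_FAST c → push 27. Stack: [0, 9, 27]
BINARY_OP % → 9 % 27 = 9. Stack: [0, 9]
BINARY_OP // → 0 // 9 = 0. Stack: [0]
STORE_FAST r → r=0. Stack: []
LOAD_CONST → push 10. Stack: [10]
LOAD_FAST m → push 0. Stack: [10, 0]
BINARY_OP - → 10 - 0 = 10. Stack: [10]
LOAD_FAST r → push 0. Stack: [10, 0]
BINARY_OP - → 10 - 0 = 10. Stack: [10]
STORE_FAST w → w=10. Stack: []
LOAD_FAST_LOAD_FAST w,w → push 10,10. Stack: [10, 10]
BINARY_OP & → 10 & 10 = 10. Stack: [10]
RETURN_VALUE → return 10.

10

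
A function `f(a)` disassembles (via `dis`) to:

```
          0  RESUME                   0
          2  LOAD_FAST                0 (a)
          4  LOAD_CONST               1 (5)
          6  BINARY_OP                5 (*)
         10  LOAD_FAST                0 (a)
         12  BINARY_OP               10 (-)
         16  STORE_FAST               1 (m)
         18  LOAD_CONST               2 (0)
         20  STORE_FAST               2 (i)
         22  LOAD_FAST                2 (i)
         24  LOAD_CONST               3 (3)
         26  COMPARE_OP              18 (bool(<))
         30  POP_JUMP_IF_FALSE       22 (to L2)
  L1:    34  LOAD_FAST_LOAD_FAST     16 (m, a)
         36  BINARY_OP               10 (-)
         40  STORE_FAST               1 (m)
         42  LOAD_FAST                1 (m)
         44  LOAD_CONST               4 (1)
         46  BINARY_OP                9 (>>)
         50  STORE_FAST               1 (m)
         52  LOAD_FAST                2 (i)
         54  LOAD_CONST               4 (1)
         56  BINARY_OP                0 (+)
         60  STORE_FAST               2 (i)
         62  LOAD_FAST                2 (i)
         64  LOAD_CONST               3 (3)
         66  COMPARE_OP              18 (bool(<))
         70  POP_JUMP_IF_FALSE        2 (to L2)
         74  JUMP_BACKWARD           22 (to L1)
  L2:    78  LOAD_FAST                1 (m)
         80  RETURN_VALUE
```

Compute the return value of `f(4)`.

LOAD_FAST a → push 4. Stack: [4]
LOAD_CONST → push 5. Stack: [4, 5]
BINARY_OP * → 4 * 5 = 20. Stack: [20]
LOAD_FAST a → push 4. Stack: [20, 4]
BINARY_OP - → 20 - 4 = 16. Stack: [16]
STORE_FAST m → m=16. Stack: []
LOAD_CONST → push 0. Stack: [0]
STORE_FAST i → i=0. Stack: []
LOAD_FAST i → push 0. Stack: [0]
LOAD_CONST → push 3. Stack: [0, 3]
COMPARE_OP bool(<) → 0 vs 3 = True. Stack: [True]
POP_JUMP_IF_FALSE → pop True; no jump. Stack: []
LOAD_FAST_LOAD_FAST m,a → push 16,4. Stack: [16, 4]
BINARY_OP - → 16 - 4 = 12. Stack: [12]
STORE_FAST m → m=12. Stack: []
LOAD_FAST m → push 12. Stack: [12]
LOAD_CONST → push 1. Stack: [12, 1]
BINARY_OP >> → 12 >> 1 = 6. Stack: [6]
STORE_FAST m → m=6. Stack: []
LOAD_FAST i → push 0. Stack: [0]
LOAD_CONST → push 1. Stack: [0, 1]
BINARY_OP + → 0 + 1 = 1. Stack: [1]
STORE_FAST i → i=1. Stack: []
LOAD_FAST i → push 1. Stack: [1]
LOAD_CONST → push 3. Stack: [1, 3]
COMPARE_OP bool(<) → 1 vs 3 = True. Stack: [True]
POP_JUMP_IF_FALSE → pop True; no jump. Stack: []
LOAD_FAST_LOAD_FAST m,a → push 6,4. Stack: [6, 4]
BINARY_OP - → 6 - 4 = 2. Stack: [2]
STORE_FAST m → m=2. Stack: []
LOAD_FAST m → push 2. Stack: [2]
LOAD_CONST → push 1. Stack: [2, 1]
BINARY_OP >> → 2 >> 1 = 1. Stack: [1]
STORE_FAST m → m=1. Stack: []
LOAD_FAST i → push 1. Stack: [1]
LOAD_CONST → push 1. Stack: [1, 1]
BINARY_OP + → 1 + 1 = 2. Stack: [2]
STORE_FAST i → i=2. Stack: []
LOAD_FAST i → push 2. Stack: [2]
LOAD_CONST → push 3. Stack: [2, 3]
COMPARE_OP bool(<) → 2 vs 3 = True. Stack: [True]
POP_JUMP_IF_FALSE → pop True; no jump. Stack: []
LOAD_FAST_LOAD_FAST m,a → push 1,4. Stack: [1, 4]
BINARY_OP - → 1 - 4 = -3. Stack: [-3]
STORE_FAST m → m=-3. Stack: []
LOAD_FAST m → push -3. Stack: [-3]
LOAD_CONST → push 1. Stack: [-3, 1]
BINARY_OP >> → -3 >> 1 = -2. Stack: [-2]
STORE_FAST m → m=-2. Stack: []
LOAD_FAST i → push 2. Stack: [2]
LOAD_CONST → push 1. Stack: [2, 1]
BINARY_OP + → 2 + 1 = 3. Stack: [3]
STORE_FAST i → i=3. Stack: []
LOAD_FAST i → push 3. Stack: [3]
LOAD_CONST → push 3. Stack: [3, 3]
COMPARE_OP bool(<) → 3 vs 3 = False. Stack: [False]
POP_JUMP_IF_FALSE → pop False; jump. Stack: []
LOAD_FAST m → push -2. Stack: [-2]
RETURN_VALUE → return -2.

-2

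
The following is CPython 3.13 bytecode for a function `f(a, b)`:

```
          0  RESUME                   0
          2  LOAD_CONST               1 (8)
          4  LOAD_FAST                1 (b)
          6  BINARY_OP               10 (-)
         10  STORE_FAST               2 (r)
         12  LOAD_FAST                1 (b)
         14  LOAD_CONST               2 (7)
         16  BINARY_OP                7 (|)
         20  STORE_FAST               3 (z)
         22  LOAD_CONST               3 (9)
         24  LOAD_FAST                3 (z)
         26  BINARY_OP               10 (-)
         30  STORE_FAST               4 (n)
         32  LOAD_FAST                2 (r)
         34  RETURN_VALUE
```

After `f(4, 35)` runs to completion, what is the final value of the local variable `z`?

39

LOAD_CONST → push 8. Stack: [8]
LOAD_FAST b → push 35. Stack: [8, 35]
BINARY_OP - → 8 - 35 = -27. Stack: [-27]
STORE_FAST r → r=-27. Stack: []
LOAD_FAST b → push 35. Stack: [35]
LOAD_CONST → push 7. Stack: [35, 7]
BINARY_OP | → 35 | 7 = 39. Stack: [39]
STORE_FAST z → z=39. Stack: []
LOAD_CONST → push 9. Stack: [9]
LOAD_FAST z → push 39. Stack: [9, 39]
BINARY_OP - → 9 - 39 = -30. Stack: [-30]
STORE_FAST n → n=-30. Stack: []
LOAD_FAST r → push -27. Stack: [-27]
RETURN_VALUE → return -27.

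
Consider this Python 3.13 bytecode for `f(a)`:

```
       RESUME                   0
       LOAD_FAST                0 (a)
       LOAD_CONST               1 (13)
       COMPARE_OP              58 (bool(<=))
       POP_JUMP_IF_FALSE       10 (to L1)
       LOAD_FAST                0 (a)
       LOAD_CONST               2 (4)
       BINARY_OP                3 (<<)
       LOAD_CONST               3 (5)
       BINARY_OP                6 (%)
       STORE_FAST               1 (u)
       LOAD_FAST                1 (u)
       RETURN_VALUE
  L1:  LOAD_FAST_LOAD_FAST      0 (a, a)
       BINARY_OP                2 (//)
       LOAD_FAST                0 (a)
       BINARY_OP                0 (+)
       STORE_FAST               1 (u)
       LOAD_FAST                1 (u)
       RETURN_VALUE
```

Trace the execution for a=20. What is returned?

21

LOAD_FAST a → push 20. Stack: [20]
LOAD_CONST → push 13. Stack: [20, 13]
COMPARE_OP bool(<=) → 20 vs 13 = False. Stack: [False]
POP_JUMP_IF_FALSE → pop False; jump. Stack: []
LOAD_FAST_LOAD_FAST a,a → push 20,20. Stack: [20, 20]
BINARY_OP // → 20 // 20 = 1. Stack: [1]
LOAD_FAST a → push 20. Stack: [1, 20]
BINARY_OP + → 1 + 20 = 21. Stack: [21]
STORE_FAST u → u=21. Stack: []
LOAD_FAST u → push 21. Stack: [21]
RETURN_VALUE → return 21.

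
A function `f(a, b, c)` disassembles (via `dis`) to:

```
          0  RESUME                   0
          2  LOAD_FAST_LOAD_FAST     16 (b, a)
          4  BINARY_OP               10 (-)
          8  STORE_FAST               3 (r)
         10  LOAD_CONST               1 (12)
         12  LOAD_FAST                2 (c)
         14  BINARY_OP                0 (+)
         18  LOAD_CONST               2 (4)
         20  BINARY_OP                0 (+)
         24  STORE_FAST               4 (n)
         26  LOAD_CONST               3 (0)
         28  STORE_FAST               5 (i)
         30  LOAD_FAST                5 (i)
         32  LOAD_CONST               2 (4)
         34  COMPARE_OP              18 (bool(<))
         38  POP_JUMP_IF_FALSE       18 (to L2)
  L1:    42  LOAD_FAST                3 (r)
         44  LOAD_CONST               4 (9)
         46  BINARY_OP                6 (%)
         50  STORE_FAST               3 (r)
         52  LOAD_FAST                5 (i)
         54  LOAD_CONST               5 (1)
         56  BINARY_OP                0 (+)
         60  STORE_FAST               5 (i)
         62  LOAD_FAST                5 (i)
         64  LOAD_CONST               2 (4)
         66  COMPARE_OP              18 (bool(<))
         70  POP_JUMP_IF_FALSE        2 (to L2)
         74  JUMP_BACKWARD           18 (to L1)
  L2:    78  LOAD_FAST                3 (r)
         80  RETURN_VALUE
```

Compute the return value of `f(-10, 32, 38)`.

6

LOAD_FAST_LOAD_FAST b,a → push 32,-10. Stack: [32, -10]
BINARY_OP - → 32 - -10 = 42. Stack: [42]
STORE_FAST r → r=42. Stack: []
LOAD_CONST → push 12. Stack: [12]
LOAD_FAST c → push 38. Stack: [12, 38]
BINARY_OP + → 12 + 38 = 50. Stack: [50]
LOAD_CONST → push 4. Stack: [50, 4]
BINARY_OP + → 50 + 4 = 54. Stack: [54]
STORE_FAST n → n=54. Stack: []
LOAD_CONST → push 0. Stack: [0]
STORE_FAST i → i=0. Stack: []
LOAD_FAST i → push 0. Stack: [0]
LOAD_CONST → push 4. Stack: [0, 4]
COMPARE_OP bool(<) → 0 vs 4 = True. Stack: [True]
POP_JUMP_IF_FALSE → pop True; no jump. Stack: []
LOAD_FAST r → push 42. Stack: [42]
LOAD_CONST → push 9. Stack: [42, 9]
BINARY_OP % → 42 % 9 = 6. Stack: [6]
STORE_FAST r → r=6. Stack: []
LOAD_FAST i → push 0. Stack: [0]
LOAD_CONST → push 1. Stack: [0, 1]
BINARY_OP + → 0 + 1 = 1. Stack: [1]
STORE_FAST i → i=1. Stack: []
LOAD_FAST i → push 1. Stack: [1]
LOAD_CONST → push 4. Stack: [1, 4]
COMPARE_OP bool(<) → 1 vs 4 = True. Stack: [True]
POP_JUMP_IF_FALSE → pop True; no jump. Stack: []
LOAD_FAST r → push 6. Stack: [6]
LOAD_CONST → push 9. Stack: [6, 9]
BINARY_OP % → 6 % 9 = 6. Stack: [6]
STORE_FAST r → r=6. Stack: []
LOAD_FAST i → push 1. Stack: [1]
LOAD_CONST → push 1. Stack: [1, 1]
BINARY_OP + → 1 + 1 = 2. Stack: [2]
STORE_FAST i → i=2. Stack: []
LOAD_FAST i → push 2. Stack: [2]
LOAD_CONST → push 4. Stack: [2, 4]
COMPARE_OP bool(<) → 2 vs 4 = True. Stack: [True]
POP_JUMP_IF_FALSE → pop True; no jump. Stack: []
LOAD_FAST r → push 6. Stack: [6]
LOAD_CONST → push 9. Stack: [6, 9]
BINARY_OP % → 6 % 9 = 6. Stack: [6]
STORE_FAST r → r=6. Stack: []
LOAD_FAST i → push 2. Stack: [2]
LOAD_CONST → push 1. Stack: [2, 1]
BINARY_OP + → 2 + 1 = 3. Stack: [3]
STORE_FAST i → i=3. Stack: []
LOAD_FAST i → push 3. Stack: [3]
LOAD_CONST → push 4. Stack: [3, 4]
COMPARE_OP bool(<) → 3 vs 4 = True. Stack: [True]
POP_JUMP_IF_FALSE → pop True; no jump. Stack: []
LOAD_FAST r → push 6. Stack: [6]
LOAD_CONST → push 9. Stack: [6, 9]
BINARY_OP % → 6 % 9 = 6. Stack: [6]
STORE_FAST r → r=6. Stack: []
LOAD_FAST i → push 3. Stack: [3]
LOAD_CONST → push 1. Stack: [3, 1]
BINARY_OP + → 3 + 1 = 4. Stack: [4]
STORE_FAST i → i=4. Stack: []
LOAD_FAST i → push 4. Stack: [4]
LOAD_CONST → push 4. Stack: [4, 4]
COMPARE_OP bool(<) → 4 vs 4 = False. Stack: [False]
POP_JUMP_IF_FALSE → pop False; jump. Stack: []
LOAD_FAST r → push 6. Stack: [6]
RETURN_VALUE → return 6.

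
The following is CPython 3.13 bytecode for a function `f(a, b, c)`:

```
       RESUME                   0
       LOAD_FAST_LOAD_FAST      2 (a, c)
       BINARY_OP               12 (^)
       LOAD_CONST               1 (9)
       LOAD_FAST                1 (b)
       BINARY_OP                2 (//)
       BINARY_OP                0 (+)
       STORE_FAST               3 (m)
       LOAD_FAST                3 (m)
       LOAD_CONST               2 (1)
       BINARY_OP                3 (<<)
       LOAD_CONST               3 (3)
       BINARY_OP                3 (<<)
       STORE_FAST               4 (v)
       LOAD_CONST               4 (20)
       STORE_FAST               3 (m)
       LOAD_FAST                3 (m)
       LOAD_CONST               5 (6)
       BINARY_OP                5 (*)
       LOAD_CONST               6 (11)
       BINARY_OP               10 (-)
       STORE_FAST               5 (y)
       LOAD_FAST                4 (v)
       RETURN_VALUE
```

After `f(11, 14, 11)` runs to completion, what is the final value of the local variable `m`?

20

LOAD_FAST_LOAD_FAST a,c → push 11,11. Stack: [11, 11]
BINARY_OP ^ → 11 ^ 11 = 0. Stack: [0]
LOAD_CONST → push 9. Stack: [0, 9]
LOAD_FAST b → push 14. Stack: [0, 9, 14]
BINARY_OP // → 9 // 14 = 0. Stack: [0, 0]
BINARY_OP + → 0 + 0 = 0. Stack: [0]
STORE_FAST m → m=0. Stack: []
LOAD_FAST m → push 0. Stack: [0]
LOAD_CONST → push 1. Stack: [0, 1]
BINARY_OP << → 0 << 1 = 0. Stack: [0]
LOAD_CONST → push 3. Stack: [0, 3]
BINARY_OP << → 0 << 3 = 0. Stack: [0]
STORE_FAST v → v=0. Stack: []
LOAD_CONST → push 20. Stack: [20]
STORE_FAST m → m=20. Stack: []
LOAD_FAST m → push 20. Stack: [20]
LOAD_CONST → push 6. Stack: [20, 6]
BINARY_OP * → 20 * 6 = 120. Stack: [120]
LOAD_CONST → push 11. Stack: [120, 11]
BINARY_OP - → 120 - 11 = 109. Stack: [109]
STORE_FAST y → y=109. Stack: []
LOAD_FAST v → push 0. Stack: [0]
RETURN_VALUE → return 0.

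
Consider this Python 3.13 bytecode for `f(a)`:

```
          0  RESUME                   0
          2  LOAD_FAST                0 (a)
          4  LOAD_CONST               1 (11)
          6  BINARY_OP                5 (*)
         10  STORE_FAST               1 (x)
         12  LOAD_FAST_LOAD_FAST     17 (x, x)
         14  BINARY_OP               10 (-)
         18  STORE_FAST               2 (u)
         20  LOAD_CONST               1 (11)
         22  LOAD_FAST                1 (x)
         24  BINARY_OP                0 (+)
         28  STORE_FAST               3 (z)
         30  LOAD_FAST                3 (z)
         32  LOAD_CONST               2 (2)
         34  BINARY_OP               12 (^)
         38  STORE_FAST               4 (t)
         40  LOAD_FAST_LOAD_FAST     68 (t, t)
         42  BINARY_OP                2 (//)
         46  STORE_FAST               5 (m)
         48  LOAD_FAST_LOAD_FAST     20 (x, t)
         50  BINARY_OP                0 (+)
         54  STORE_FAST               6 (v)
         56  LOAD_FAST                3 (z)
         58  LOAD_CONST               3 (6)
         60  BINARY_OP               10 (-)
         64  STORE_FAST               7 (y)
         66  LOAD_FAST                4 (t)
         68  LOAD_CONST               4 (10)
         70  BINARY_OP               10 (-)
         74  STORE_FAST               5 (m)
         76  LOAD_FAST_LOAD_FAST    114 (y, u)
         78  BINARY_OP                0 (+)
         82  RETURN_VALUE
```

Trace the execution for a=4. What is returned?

49

LOAD_FAST a → push 4. Stack: [4]
LOAD_CONST → push 11. Stack: [4, 11]
BINARY_OP * → 4 * 11 = 44. Stack: [44]
STORE_FAST x → x=44. Stack: []
LOAD_FAST_LOAD_FAST x,x → push 44,44. Stack: [44, 44]
BINARY_OP - → 44 - 44 = 0. Stack: [0]
STORE_FAST u → u=0. Stack: []
LOAD_CONST → push 11. Stack: [11]
LOAD_FAST x → push 44. Stack: [11, 44]
BINARY_OP + → 11 + 44 = 55. Stack: [55]
STORE_FAST z → z=55. Stack: []
LOAD_FAST z → push 55. Stack: [55]
LOAD_CONST → push 2. Stack: [55, 2]
BINARY_OP ^ → 55 ^ 2 = 53. Stack: [53]
STORE_FAST t → t=53. Stack: []
LOAD_FAST_LOAD_FAST t,t → push 53,53. Stack: [53, 53]
BINARY_OP // → 53 // 53 = 1. Stack: [1]
STORE_FAST m → m=1. Stack: []
LOAD_FAST_LOAD_FAST x,t → push 44,53. Stack: [44, 53]
BINARY_OP + → 44 + 53 = 97. Stack: [97]
STORE_FAST v → v=97. Stack: []
LOAD_FAST z → push 55. Stack: [55]
LOAD_CONST → push 6. Stack: [55, 6]
BINARY_OP - → 55 - 6 = 49. Stack: [49]
STORE_FAST y → y=49. Stack: []
LOAD_FAST t → push 53. Stack: [53]
LOAD_CONST → push 10. Stack: [53, 10]
BINARY_OP - → 53 - 10 = 43. Stack: [43]
STORE_FAST m → m=43. Stack: []
LOAD_FAST_LOAD_FAST y,u → push 49,0. Stack: [49, 0]
BINARY_OP + → 49 + 0 = 49. Stack: [49]
RETURN_VALUE → return 49.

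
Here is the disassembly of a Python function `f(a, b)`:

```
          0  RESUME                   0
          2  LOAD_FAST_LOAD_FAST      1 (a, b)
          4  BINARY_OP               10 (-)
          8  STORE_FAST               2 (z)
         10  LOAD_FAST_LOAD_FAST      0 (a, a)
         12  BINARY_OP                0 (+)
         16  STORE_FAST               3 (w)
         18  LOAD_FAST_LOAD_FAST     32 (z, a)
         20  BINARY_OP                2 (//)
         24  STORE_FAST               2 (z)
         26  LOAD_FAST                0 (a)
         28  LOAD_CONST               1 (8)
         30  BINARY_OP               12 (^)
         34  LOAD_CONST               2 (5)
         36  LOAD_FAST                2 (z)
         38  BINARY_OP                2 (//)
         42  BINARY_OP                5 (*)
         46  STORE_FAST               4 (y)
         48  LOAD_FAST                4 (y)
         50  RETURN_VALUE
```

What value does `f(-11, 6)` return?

-15

LOAD_FAST_LOAD_FAST a,b → push -11,6. Stack: [-11, 6]
BINARY_OP - → -11 - 6 = -17. Stack: [-17]
STORE_FAST z → z=-17. Stack: []
LOAD_FAST_LOAD_FAST a,a → push -11,-11. Stack: [-11, -11]
BINARY_OP + → -11 + -11 = -22. Stack: [-22]
STORE_FAST w → w=-22. Stack: []
LOAD_FAST_LOAD_FAST z,a → push -17,-11. Stack: [-17, -11]
BINARY_OP // → -17 // -11 = 1. Stack: [1]
STORE_FAST z → z=1. Stack: []
LOAD_FAST a → push -11. Stack: [-11]
LOAD_CONST → push 8. Stack: [-11, 8]
BINARY_OP ^ → -11 ^ 8 = -3. Stack: [-3]
LOAD_CONST → push 5. Stack: [-3, 5]
LOAD_FAST z → push 1. Stack: [-3, 5, 1]
BINARY_OP // → 5 // 1 = 5. Stack: [-3, 5]
BINARY_OP * → -3 * 5 = -15. Stack: [-15]
STORE_FAST y → y=-15. Stack: []
LOAD_FAST y → push -15. Stack: [-15]
RETURN_VALUE → return -15.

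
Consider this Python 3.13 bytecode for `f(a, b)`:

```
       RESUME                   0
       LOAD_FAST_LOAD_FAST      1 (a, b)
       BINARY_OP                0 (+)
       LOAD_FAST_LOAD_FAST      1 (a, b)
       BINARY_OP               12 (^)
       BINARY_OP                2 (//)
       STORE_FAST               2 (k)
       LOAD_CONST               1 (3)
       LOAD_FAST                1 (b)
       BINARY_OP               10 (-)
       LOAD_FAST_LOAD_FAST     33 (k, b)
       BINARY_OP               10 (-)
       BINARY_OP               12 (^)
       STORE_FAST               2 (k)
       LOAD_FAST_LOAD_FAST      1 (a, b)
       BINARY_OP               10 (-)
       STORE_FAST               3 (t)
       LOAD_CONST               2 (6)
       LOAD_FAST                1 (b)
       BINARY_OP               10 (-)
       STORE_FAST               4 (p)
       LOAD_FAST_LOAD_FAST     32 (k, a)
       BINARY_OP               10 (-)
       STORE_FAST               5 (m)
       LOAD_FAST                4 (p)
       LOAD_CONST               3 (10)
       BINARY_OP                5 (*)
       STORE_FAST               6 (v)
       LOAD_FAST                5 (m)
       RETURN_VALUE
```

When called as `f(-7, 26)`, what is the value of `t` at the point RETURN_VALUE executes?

-33

LOAD_FAST_LOAD_FAST a,b → push -7,26. Stack: [-7, 26]
BINARY_OP + → -7 + 26 = 19. Stack: [19]
LOAD_FAST_LOAD_FAST a,b → push -7,26. Stack: [19, -7, 26]
BINARY_OP ^ → -7 ^ 26 = -29. Stack: [19, -29]
BINARY_OP // → 19 // -29 = -1. Stack: [-1]
STORE_FAST k → k=-1. Stack: []
LOAD_CONST → push 3. Stack: [3]
LOAD_FAST b → push 26. Stack: [3, 26]
BINARY_OP - → 3 - 26 = -23. Stack: [-23]
LOAD_FAST_LOAD_FAST k,b → push -1,26. Stack: [-23, -1, 26]
BINARY_OP - → -1 - 26 = -27. Stack: [-23, -27]
BINARY_OP ^ → -23 ^ -27 = 12. Stack: [12]
STORE_FAST k → k=12. Stack: []
LOAD_FAST_LOAD_FAST a,b → push -7,26. Stack: [-7, 26]
BINARY_OP - → -7 - 26 = -33. Stack: [-33]
STORE_FAST t → t=-33. Stack: []
LOAD_CONST → push 6. Stack: [6]
LOAD_FAST b → push 26. Stack: [6, 26]
BINARY_OP - → 6 - 26 = -20. Stack: [-20]
STORE_FAST p → p=-20. Stack: []
LOAD_FAST_LOAD_FAST k,a → push 12,-7. Stack: [12, -7]
BINARY_OP - → 12 - -7 = 19. Stack: [19]
STORE_FAST m → m=19. Stack: []
LOAD_FAST p → push -20. Stack: [-20]
LOAD_CONST → push 10. Stack: [-20, 10]
BINARY_OP * → -20 * 10 = -200. Stack: [-200]
STORE_FAST v → v=-200. Stack: []
LOAD_FAST m → push 19. Stack: [19]
RETURN_VALUE → return 19.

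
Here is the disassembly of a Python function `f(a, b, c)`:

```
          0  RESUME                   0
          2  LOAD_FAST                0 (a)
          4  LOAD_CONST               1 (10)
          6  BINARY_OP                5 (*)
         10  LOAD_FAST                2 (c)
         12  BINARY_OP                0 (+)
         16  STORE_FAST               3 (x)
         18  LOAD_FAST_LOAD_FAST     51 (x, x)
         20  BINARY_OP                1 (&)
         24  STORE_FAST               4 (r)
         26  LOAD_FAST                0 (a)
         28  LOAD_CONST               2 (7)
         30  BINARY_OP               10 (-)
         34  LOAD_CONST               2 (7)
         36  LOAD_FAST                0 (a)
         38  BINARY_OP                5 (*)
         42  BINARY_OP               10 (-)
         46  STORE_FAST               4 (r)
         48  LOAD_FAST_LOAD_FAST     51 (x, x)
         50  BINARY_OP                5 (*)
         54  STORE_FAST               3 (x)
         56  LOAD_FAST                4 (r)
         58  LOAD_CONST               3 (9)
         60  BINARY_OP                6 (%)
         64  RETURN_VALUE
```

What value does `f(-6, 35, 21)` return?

LOAD_FAST a → push -6. Stack: [-6]
LOAD_CONST → push 10. Stack: [-6, 10]
BINARY_OP * → -6 * 10 = -60. Stack: [-60]
LOAD_FAST c → push 21. Stack: [-60, 21]
BINARY_OP + → -60 + 21 = -39. Stack: [-39]
STORE_FAST x → x=-39. Stack: []
LOAD_FAST_LOAD_FAST x,x → push -39,-39. Stack: [-39, -39]
BINARY_OP & → -39 & -39 = -39. Stack: [-39]
STORE_FAST r → r=-39. Stack: []
LOAD_FAST a → push -6. Stack: [-6]
LOAD_CONST → push 7. Stack: [-6, 7]
BINARY_OP - → -6 - 7 = -13. Stack: [-13]
LOAD_CONST → push 7. Stack: [-13, 7]
LOAD_FAST a → push -6. Stack: [-13, 7, -6]
BINARY_OP * → 7 * -6 = -42. Stack: [-13, -42]
BINARY_OP - → -13 - -42 = 29. Stack: [29]
STORE_FAST r → r=29. Stack: []
LOAD_FAST_LOAD_FAST x,x → push -39,-39. Stack: [-39, -39]
BINARY_OP * → -39 * -39 = 1521. Stack: [1521]
STORE_FAST x → x=1521. Stack: []
LOAD_FAST r → push 29. Stack: [29]
LOAD_CONST → push 9. Stack: [29, 9]
BINARY_OP % → 29 % 9 = 2. Stack: [2]
RETURN_VALUE → return 2.

2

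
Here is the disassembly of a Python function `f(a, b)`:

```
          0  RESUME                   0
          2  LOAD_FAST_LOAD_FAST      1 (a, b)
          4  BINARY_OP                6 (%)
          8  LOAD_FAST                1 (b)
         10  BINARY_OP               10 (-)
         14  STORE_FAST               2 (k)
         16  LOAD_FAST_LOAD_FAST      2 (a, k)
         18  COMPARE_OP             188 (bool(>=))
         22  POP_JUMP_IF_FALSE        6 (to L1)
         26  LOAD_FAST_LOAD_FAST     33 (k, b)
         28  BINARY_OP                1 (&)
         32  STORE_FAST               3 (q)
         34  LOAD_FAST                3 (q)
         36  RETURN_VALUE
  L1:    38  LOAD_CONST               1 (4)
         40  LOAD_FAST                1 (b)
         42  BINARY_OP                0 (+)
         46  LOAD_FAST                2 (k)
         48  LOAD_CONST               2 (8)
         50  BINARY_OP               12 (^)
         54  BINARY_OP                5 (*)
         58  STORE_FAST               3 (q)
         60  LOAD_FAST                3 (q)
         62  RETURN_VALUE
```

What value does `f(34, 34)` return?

2

LOAD_FAST_LOAD_FAST a,b → push 34,34. Stack: [34, 34]
BINARY_OP % → 34 % 34 = 0. Stack: [0]
LOAD_FAST b → push 34. Stack: [0, 34]
BINARY_OP - → 0 - 34 = -34. Stack: [-34]
STORE_FAST k → k=-34. Stack: []
LOAD_FAST_LOAD_FAST a,k → push 34,-34. Stack: [34, -34]
COMPARE_OP bool(>=) → 34 vs -34 = True. Stack: [True]
POP_JUMP_IF_FALSE → pop True; no jump. Stack: []
LOAD_FAST_LOAD_FAST k,b → push -34,34. Stack: [-34, 34]
BINARY_OP & → -34 & 34 = 2. Stack: [2]
STORE_FAST q → q=2. Stack: []
LOAD_FAST q → push 2. Stack: [2]
RETURN_VALUE → return 2.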